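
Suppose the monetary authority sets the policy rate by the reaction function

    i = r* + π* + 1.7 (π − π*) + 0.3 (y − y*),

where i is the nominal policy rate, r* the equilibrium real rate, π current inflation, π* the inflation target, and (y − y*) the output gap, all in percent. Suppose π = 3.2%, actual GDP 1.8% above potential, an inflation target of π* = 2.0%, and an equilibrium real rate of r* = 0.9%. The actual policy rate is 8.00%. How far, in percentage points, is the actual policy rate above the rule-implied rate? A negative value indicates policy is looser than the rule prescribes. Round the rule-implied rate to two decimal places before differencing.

Output 1.8% above potential → (y − y*) = 1.8.
i = 0.9 + 2.0 + 1.7 × (3.2 − 2.0) + 0.3 × 1.8
   = 0.9 + 2 + 2.04 + 0.54 = 5.48
Deviation = 8.00 − 5.48 = 2.52 pp.

2.52 pp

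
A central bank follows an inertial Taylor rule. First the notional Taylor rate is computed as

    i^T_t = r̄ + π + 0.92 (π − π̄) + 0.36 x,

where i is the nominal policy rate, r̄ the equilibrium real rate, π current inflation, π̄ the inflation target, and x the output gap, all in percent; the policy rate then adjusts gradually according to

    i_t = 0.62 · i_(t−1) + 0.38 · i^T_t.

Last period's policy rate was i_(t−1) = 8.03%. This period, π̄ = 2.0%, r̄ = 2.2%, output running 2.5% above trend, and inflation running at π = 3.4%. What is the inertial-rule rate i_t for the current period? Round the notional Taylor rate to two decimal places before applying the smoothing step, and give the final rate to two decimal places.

7.94%

Output 2.5% above potential → x = 2.5.
i^T_t = 2.2 + 3.4 + 0.92 × (3.4 − 2.0) + 0.36 × 2.5
   = 2.2 + 3.4 + 1.288 + 0.9 = 7.79
i_t = 0.62 × 8.03 + 0.38 × 7.79 = 4.9786 + 2.9602 = 7.94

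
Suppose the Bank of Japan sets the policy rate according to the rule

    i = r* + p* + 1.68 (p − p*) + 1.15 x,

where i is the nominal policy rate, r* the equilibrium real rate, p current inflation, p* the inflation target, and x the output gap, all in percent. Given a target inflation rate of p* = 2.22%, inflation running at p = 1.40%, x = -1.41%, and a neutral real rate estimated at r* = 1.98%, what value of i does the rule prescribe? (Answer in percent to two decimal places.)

1.20%

i = 1.98 + 2.22 + 1.68 × (1.40 − 2.22) + 1.15 × (-1.41)
   = 1.98 + 2.22 − 1.3776 − 1.6215 = 1.20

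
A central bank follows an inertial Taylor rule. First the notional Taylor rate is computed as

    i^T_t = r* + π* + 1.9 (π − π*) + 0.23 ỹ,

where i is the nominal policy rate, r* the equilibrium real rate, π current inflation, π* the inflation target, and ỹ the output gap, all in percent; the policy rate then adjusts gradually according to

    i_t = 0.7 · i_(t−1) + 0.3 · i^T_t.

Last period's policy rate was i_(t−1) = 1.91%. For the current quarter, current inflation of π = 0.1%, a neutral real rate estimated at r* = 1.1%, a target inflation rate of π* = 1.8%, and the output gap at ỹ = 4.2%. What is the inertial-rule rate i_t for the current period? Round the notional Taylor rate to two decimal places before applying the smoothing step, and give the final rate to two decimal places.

i^T_t = 1.1 + 1.8 + 1.9 × (0.1 − 1.8) + 0.23 × 4.2
   = 1.1 + 1.8 − 3.23 + 0.966 = 0.64
i_t = 0.7 × 1.91 + 0.3 × 0.64 = 1.337 + 0.192 = 1.53

1.53%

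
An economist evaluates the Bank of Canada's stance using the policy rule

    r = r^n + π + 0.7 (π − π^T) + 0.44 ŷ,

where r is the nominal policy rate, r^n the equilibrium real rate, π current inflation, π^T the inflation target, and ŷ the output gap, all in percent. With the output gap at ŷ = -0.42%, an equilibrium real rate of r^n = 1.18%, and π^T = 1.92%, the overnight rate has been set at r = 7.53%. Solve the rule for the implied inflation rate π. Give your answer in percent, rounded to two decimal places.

Collecting π: r = r^n + (1 + 0.7) π − 0.7 π^T + 0.44 ŷ
1.7 π = 7.53 − 1.18 + 0.7 × 1.92 − 0.44 × (-0.42) = 7.8788
π = 7.8788 / 1.7 = 4.63

4.63%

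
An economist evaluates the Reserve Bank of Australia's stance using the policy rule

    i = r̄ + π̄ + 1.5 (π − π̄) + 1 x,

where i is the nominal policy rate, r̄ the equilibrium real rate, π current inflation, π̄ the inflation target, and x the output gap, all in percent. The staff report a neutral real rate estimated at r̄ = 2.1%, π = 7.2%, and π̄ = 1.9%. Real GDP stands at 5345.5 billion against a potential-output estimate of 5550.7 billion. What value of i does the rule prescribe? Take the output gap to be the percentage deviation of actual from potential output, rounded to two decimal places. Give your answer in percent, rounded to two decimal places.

Output gap = 100 × (5345.5 − 5550.7) / 5550.7 = -3.70%.
i = 2.10 + 1.90 + 1.5 × (7.20 − 1.90) + 1 × (-3.70)
   = 2.10 + 1.9 + 7.95 − 3.7 = 8.25

8.25%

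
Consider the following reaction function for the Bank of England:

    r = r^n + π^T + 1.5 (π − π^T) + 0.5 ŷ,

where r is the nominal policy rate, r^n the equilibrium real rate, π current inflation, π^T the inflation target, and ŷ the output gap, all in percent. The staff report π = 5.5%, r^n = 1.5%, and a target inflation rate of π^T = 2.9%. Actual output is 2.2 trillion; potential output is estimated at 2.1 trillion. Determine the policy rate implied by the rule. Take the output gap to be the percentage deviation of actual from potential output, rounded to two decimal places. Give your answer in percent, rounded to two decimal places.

Output gap = 100 × (2.2 − 2.1) / 2.1 = 4.76%.
r = 1.50 + 2.90 + 1.5 × (5.50 − 2.90) + 0.5 × 4.76
   = 1.50 + 2.9 + 3.9 + 2.38 = 10.68

10.68%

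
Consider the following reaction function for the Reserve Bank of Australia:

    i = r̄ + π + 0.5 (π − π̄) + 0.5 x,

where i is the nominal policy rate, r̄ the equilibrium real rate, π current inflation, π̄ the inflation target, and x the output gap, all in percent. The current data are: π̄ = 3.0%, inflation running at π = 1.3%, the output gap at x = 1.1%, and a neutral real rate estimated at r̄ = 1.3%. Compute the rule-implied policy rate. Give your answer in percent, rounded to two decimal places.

2.30%

i = 1.3 + 1.3 + 0.5 × (1.3 − 3.0) + 0.5 × 1.1
   = 1.3 + 1.3 − 0.85 + 0.55 = 2.30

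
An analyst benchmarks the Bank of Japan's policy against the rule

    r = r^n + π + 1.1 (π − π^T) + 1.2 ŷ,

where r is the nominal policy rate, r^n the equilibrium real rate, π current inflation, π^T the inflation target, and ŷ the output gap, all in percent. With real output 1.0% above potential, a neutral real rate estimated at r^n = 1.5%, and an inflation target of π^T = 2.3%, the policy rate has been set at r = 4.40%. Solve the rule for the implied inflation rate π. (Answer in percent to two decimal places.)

2.01%

Output 1.0% above potential → ŷ = 1.0.
Collecting π: r = r^n + (1 + 1.1) π − 1.1 π^T + 1.2 ŷ
2.1 π = 4.40 − 1.5 + 1.1 × 2.3 − 1.2 × 1.0 = 4.23
π = 4.23 / 2.1 = 2.01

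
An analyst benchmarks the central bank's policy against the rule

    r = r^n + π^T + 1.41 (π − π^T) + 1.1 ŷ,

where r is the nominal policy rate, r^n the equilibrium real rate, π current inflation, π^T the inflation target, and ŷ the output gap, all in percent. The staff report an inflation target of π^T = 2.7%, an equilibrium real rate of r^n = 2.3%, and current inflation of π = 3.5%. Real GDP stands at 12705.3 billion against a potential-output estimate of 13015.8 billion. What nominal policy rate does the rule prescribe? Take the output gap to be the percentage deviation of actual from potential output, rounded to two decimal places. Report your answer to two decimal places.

3.50%

Output gap = 100 × (12705.3 − 13015.8) / 13015.8 = -2.39%.
r = 2.30 + 2.70 + 1.41 × (3.50 − 2.70) + 1.1 × (-2.39)
   = 2.30 + 2.7 + 1.128 − 2.629 = 3.50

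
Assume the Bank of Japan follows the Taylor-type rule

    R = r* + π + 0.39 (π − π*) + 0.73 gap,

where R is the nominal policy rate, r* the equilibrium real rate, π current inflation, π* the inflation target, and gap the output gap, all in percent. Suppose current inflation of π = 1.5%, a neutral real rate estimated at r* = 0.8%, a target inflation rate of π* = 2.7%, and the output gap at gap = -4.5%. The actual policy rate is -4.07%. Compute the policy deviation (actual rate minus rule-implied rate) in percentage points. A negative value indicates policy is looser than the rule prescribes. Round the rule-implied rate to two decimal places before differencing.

-2.62 pp

R = 0.8 + 1.5 + 0.39 × (1.5 − 2.7) + 0.73 × (-4.5)
   = 0.8 + 1.5 − 0.468 − 3.285 = -1.45
Deviation = -4.07 − (-1.45) = -2.62 pp.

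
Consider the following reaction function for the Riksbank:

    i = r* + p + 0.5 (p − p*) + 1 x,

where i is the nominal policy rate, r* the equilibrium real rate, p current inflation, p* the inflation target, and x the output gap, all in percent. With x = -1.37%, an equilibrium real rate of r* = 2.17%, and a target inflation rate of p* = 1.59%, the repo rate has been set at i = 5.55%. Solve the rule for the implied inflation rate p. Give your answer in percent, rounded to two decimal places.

Collecting p: i = r* + (1 + 0.5) p − 0.5 p* + 1 x
1.5 p = 5.55 − 2.17 + 0.5 × 1.59 − 1 × (-1.37) = 5.545
p = 5.545 / 1.5 = 3.70

3.70%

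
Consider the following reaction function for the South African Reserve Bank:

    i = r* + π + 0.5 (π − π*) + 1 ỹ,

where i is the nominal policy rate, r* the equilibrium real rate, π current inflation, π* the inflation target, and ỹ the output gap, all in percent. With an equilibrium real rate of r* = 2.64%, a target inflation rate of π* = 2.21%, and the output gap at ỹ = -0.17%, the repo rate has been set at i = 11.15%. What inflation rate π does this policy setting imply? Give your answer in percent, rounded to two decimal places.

Collecting π: i = r* + (1 + 0.5) π − 0.5 π* + 1 ỹ
1.5 π = 11.15 − 2.64 + 0.5 × 2.21 − 1 × (-0.17) = 9.785
π = 9.785 / 1.5 = 6.52

6.52%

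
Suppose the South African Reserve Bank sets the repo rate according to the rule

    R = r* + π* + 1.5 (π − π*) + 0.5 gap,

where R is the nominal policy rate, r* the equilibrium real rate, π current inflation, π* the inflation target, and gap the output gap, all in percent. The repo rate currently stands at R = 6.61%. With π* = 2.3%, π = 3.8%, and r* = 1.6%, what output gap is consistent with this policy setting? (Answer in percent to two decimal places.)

0.5 gap = 6.61 − 1.6 − 2.3 − 1.5 × (3.8 − 2.3) = 0.46
gap = 0.46 / 0.5 = 0.92

0.92%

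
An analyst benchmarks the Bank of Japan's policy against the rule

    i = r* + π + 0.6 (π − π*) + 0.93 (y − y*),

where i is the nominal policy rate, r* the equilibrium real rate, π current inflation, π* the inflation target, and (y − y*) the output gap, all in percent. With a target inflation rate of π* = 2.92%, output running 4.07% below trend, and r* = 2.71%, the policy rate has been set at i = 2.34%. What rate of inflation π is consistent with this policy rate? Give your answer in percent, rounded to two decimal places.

Output 4.07% below potential → (y − y*) = -4.07.
Collecting π: i = r* + (1 + 0.6) π − 0.6 π* + 0.93 (y − y*)
1.6 π = 2.34 − 2.71 + 0.6 × 2.92 − 0.93 × (-4.07) = 5.1671
π = 5.1671 / 1.6 = 3.23

3.23%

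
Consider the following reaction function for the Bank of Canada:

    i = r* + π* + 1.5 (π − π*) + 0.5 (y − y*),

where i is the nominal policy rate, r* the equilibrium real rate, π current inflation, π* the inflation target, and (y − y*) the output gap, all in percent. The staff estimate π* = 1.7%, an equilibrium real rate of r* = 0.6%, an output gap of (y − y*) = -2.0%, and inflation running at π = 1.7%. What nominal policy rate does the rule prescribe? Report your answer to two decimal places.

1.30%

i = 0.6 + 1.7 + 1.5 × (1.7 − 1.7) + 0.5 × (-2.0)
   = 0.6 + 1.7 + 0 − 1 = 1.30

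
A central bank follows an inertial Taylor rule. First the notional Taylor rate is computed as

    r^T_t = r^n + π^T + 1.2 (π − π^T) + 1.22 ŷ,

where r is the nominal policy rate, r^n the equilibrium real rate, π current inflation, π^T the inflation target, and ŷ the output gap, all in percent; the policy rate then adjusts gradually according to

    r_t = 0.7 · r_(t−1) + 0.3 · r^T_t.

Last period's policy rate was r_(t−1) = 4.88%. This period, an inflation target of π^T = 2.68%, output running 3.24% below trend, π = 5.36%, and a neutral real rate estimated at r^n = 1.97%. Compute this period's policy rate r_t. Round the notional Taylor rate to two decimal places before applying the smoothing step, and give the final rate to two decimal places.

4.59%

Output 3.24% below potential → ŷ = -3.24.
r^T_t = 1.97 + 2.68 + 1.2 × (5.36 − 2.68) + 1.22 × (-3.24)
   = 1.97 + 2.68 + 3.216 − 3.9528 = 3.91
r_t = 0.7 × 4.88 + 0.3 × 3.91 = 3.416 + 1.173 = 4.59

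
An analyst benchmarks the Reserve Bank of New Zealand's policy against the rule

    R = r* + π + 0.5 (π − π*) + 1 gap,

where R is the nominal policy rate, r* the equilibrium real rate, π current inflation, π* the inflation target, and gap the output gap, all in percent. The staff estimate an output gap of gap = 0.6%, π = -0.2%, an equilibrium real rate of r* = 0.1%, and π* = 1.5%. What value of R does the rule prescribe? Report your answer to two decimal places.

R = 0.1 + (-0.2) + 0.5 × (-0.2 − 1.5) + 1 × 0.6
   = 0.1 − 0.2 − 0.85 + 0.6 = -0.35

-0.35%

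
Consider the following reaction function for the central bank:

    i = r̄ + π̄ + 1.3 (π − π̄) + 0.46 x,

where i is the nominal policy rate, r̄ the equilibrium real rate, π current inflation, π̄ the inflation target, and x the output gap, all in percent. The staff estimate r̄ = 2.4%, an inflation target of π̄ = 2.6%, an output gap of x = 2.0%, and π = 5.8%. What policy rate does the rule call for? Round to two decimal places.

i = 2.4 + 2.6 + 1.3 × (5.8 − 2.6) + 0.46 × 2.0
   = 2.4 + 2.6 + 4.16 + 0.92 = 10.08

10.08%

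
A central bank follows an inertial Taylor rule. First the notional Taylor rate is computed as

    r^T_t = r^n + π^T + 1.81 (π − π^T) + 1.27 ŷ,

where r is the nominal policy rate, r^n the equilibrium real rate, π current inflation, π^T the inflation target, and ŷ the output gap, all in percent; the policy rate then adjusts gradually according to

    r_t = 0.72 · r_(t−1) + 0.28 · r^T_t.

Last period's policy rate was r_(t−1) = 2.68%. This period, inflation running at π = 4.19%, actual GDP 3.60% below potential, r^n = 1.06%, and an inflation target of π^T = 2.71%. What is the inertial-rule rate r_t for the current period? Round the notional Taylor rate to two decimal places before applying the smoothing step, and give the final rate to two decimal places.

2.46%

Output 3.60% below potential → ŷ = -3.60.
r^T_t = 1.06 + 2.71 + 1.81 × (4.19 − 2.71) + 1.27 × (-3.60)
   = 1.06 + 2.71 + 2.6788 − 4.572 = 1.88
r_t = 0.72 × 2.68 + 0.28 × 1.88 = 1.9296 + 0.5264 = 2.46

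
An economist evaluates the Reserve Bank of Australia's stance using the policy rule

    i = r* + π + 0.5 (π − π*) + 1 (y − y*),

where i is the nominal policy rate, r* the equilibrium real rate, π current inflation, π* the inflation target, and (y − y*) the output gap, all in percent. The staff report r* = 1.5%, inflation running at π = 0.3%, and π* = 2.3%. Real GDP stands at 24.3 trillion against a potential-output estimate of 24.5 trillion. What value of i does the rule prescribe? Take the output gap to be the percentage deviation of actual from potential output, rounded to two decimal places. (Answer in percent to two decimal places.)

Output gap = 100 × (24.3 − 24.5) / 24.5 = -0.82%.
i = 1.50 + 0.30 + 0.5 × (0.30 − 2.30) + 1 × (-0.82)
   = 1.50 + 0.3 − 1 − 0.82 = -0.02

-0.02%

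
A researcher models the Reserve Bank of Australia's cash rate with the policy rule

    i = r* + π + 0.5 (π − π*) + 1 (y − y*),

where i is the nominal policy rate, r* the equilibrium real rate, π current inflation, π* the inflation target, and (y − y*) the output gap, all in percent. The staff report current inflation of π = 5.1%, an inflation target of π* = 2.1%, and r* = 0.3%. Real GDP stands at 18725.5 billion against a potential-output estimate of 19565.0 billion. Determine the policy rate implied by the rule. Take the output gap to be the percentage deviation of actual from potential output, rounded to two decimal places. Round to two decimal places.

Output gap = 100 × (18725.5 − 19565.0) / 19565.0 = -4.29%.
i = 0.30 + 5.10 + 0.5 × (5.10 − 2.10) + 1 × (-4.29)
   = 0.30 + 5.1 + 1.5 − 4.29 = 2.61

2.61%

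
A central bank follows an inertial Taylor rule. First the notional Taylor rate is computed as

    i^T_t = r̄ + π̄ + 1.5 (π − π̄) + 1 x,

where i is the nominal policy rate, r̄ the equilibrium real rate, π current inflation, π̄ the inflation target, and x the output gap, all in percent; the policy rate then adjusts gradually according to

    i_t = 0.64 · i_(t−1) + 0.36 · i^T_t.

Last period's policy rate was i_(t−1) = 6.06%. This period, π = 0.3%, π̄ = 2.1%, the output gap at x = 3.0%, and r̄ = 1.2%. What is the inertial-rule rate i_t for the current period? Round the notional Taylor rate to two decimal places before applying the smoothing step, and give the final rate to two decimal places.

5.17%

i^T_t = 1.2 + 2.1 + 1.5 × (0.3 − 2.1) + 1 × 3.0
   = 1.2 + 2.1 − 2.7 + 3 = 3.60
i_t = 0.64 × 6.06 + 0.36 × 3.60 = 3.8784 + 1.296 = 5.17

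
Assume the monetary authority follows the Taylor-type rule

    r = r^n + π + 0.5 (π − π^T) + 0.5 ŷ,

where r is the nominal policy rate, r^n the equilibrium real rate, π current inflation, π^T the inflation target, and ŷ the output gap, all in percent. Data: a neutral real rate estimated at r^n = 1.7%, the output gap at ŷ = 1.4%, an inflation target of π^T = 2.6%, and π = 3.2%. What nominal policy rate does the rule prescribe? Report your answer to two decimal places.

r = 1.7 + 3.2 + 0.5 × (3.2 − 2.6) + 0.5 × 1.4
   = 1.7 + 3.2 + 0.3 + 0.7 = 5.90

5.90%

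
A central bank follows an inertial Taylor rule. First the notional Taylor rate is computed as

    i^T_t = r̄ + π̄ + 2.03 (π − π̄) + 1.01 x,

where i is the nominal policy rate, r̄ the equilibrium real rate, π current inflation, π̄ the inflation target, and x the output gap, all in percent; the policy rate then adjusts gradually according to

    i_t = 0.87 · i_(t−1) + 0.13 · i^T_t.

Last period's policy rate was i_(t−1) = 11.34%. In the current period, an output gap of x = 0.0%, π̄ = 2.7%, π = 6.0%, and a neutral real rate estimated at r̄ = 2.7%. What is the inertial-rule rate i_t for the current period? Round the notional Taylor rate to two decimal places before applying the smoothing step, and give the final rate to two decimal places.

11.44%

i^T_t = 2.7 + 2.7 + 2.03 × (6.0 − 2.7) + 1.01 × 0.0
   = 2.7 + 2.7 + 6.699 + 0 = 12.10
i_t = 0.87 × 11.34 + 0.13 × 12.10 = 9.8658 + 1.573 = 11.44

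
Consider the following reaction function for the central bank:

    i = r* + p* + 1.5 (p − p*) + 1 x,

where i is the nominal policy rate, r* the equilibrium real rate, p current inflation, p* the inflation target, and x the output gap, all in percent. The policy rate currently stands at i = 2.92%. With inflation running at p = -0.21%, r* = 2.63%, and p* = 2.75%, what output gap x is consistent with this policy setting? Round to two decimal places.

1.98%

1 x = 2.92 − 2.63 − 2.75 − 1.5 × ((-0.21) − 2.75) = 1.98
x = 1.98 / 1 = 1.98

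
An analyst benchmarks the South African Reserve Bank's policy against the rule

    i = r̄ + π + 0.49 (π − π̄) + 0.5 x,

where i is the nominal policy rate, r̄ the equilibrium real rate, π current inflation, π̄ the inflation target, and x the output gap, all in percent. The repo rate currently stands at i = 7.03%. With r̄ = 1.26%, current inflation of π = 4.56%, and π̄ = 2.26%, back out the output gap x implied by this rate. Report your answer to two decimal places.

0.17%

0.5 x = 7.03 − 1.26 − 4.56 − 0.49 × (4.56 − 2.26) = 0.083
x = 0.083 / 0.5 = 0.17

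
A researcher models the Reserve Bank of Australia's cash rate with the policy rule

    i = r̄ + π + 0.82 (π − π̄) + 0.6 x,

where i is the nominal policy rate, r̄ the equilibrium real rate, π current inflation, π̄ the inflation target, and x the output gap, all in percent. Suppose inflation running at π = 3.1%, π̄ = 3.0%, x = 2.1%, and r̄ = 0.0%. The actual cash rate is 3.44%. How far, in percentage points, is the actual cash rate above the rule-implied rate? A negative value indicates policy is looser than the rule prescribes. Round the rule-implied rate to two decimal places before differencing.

-1.00 pp

i = 0.0 + 3.1 + 0.82 × (3.1 − 3.0) + 0.6 × 2.1
   = 0.0 + 3.1 + 0.082 + 1.26 = 4.44
Deviation = 3.44 − 4.44 = -1.00 pp.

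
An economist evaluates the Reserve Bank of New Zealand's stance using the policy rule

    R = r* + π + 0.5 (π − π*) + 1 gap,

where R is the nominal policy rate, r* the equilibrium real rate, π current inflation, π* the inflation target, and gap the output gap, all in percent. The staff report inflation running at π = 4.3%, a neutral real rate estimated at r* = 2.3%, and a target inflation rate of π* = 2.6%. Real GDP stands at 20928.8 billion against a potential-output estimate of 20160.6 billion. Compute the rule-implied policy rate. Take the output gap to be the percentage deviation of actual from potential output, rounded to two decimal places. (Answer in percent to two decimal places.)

11.26%

Output gap = 100 × (20928.8 − 20160.6) / 20160.6 = 3.81%.
R = 2.30 + 4.30 + 0.5 × (4.30 − 2.60) + 1 × 3.81
   = 2.30 + 4.3 + 0.85 + 3.81 = 11.26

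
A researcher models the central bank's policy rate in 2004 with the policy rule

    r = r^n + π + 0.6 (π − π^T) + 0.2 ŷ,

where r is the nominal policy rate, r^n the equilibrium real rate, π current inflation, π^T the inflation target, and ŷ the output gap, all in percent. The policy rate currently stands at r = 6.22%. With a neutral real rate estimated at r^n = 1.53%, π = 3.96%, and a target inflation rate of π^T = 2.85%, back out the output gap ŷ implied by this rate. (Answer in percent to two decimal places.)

0.2 ŷ = 6.22 − 1.53 − 3.96 − 0.6 × (3.96 − 2.85) = 0.064
ŷ = 0.064 / 0.2 = 0.32

0.32%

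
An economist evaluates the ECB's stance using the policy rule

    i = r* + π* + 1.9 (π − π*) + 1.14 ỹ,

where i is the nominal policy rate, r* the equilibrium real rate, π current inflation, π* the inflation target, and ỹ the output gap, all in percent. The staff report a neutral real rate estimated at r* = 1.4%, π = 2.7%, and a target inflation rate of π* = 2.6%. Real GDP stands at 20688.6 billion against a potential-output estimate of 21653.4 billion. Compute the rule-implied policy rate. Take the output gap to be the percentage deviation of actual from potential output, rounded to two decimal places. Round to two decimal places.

Output gap = 100 × (20688.6 − 21653.4) / 21653.4 = -4.46%.
i = 1.40 + 2.60 + 1.9 × (2.70 − 2.60) + 1.14 × (-4.46)
   = 1.40 + 2.6 + 0.19 − 5.0844 = -0.89

-0.89%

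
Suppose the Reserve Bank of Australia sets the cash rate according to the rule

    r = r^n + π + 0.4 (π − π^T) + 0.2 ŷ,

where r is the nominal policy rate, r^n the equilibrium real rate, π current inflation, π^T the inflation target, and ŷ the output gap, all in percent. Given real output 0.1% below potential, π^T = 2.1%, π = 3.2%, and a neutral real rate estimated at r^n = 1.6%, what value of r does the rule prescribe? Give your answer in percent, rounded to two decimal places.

Output 0.1% below potential → ŷ = -0.1.
r = 1.6 + 3.2 + 0.4 × (3.2 − 2.1) + 0.2 × (-0.1)
   = 1.6 + 3.2 + 0.44 − 0.02 = 5.22

5.22%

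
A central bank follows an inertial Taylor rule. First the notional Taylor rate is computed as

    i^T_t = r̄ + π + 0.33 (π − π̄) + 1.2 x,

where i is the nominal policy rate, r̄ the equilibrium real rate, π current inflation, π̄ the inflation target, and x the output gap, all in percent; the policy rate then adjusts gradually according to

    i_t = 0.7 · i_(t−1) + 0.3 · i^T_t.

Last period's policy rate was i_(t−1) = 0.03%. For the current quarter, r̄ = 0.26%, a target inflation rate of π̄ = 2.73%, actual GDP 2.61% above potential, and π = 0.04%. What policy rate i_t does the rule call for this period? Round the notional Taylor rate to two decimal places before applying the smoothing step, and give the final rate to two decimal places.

0.78%

Output 2.61% above potential → x = 2.61.
i^T_t = 0.26 + 0.04 + 0.33 × (0.04 − 2.73) + 1.2 × 2.61
   = 0.26 + 0.04 − 0.8877 + 3.132 = 2.54
i_t = 0.7 × 0.03 + 0.3 × 2.54 = 0.021 + 0.762 = 0.78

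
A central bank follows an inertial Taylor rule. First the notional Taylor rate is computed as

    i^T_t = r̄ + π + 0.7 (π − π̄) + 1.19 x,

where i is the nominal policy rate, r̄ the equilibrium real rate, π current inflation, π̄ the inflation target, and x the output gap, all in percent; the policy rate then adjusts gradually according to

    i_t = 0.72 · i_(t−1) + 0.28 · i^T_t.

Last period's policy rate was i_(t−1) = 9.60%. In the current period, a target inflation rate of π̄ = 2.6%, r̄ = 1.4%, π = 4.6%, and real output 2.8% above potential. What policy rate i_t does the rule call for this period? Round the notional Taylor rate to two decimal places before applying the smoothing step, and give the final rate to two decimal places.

Output 2.8% above potential → x = 2.8.
i^T_t = 1.4 + 4.6 + 0.7 × (4.6 − 2.6) + 1.19 × 2.8
   = 1.4 + 4.6 + 1.4 + 3.332 = 10.73
i_t = 0.72 × 9.60 + 0.28 × 10.73 = 6.912 + 3.0044 = 9.92

9.92%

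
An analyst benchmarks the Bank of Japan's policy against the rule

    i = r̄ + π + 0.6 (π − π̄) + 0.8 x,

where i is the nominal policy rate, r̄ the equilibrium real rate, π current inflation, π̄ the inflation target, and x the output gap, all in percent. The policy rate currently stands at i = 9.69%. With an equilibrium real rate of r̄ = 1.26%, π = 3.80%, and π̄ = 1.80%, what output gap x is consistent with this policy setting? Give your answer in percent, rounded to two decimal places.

4.29%

0.8 x = 9.69 − 1.26 − 3.80 − 0.6 × (3.80 − 1.80) = 3.43
x = 3.43 / 0.8 = 4.29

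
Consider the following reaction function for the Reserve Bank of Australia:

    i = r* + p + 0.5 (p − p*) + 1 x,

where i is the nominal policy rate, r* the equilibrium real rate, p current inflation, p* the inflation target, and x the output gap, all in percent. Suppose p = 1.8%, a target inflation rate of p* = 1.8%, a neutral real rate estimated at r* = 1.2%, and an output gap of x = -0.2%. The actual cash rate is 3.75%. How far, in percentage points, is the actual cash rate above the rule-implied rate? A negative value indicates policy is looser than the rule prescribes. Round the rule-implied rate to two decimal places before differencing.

0.95 pp

i = 1.2 + 1.8 + 0.5 × (1.8 − 1.8) + 1 × (-0.2)
   = 1.2 + 1.8 + 0 − 0.2 = 2.80
Deviation = 3.75 − 2.80 = 0.95 pp.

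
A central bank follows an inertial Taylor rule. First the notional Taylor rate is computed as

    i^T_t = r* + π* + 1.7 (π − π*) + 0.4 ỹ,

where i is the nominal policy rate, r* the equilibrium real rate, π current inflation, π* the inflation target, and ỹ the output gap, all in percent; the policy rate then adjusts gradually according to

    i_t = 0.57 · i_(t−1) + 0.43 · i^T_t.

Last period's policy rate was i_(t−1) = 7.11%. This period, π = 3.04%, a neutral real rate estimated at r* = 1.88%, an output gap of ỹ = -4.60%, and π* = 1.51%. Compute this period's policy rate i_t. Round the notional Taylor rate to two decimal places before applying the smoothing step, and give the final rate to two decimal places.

i^T_t = 1.88 + 1.51 + 1.7 × (3.04 − 1.51) + 0.4 × (-4.60)
   = 1.88 + 1.51 + 2.601 − 1.84 = 4.15
i_t = 0.57 × 7.11 + 0.43 × 4.15 = 4.0527 + 1.7845 = 5.84

5.84%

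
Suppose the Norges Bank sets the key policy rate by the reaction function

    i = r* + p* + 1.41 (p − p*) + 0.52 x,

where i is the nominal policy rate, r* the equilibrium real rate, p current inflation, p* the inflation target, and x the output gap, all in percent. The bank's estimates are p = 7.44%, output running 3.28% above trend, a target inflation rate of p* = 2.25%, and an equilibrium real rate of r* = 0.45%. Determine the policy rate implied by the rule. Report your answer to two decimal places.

Output 3.28% above potential → x = 3.28.
i = 0.45 + 2.25 + 1.41 × (7.44 − 2.25) + 0.52 × 3.28
   = 0.45 + 2.25 + 7.3179 + 1.7056 = 11.72

11.72%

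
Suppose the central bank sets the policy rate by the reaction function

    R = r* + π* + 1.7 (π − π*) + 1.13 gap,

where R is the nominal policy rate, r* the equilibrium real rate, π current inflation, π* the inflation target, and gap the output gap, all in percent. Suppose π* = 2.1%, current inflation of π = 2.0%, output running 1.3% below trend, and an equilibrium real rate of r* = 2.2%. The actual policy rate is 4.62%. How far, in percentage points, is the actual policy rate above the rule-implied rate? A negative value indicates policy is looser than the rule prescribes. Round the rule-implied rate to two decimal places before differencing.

Output 1.3% below potential → gap = -1.3.
R = 2.2 + 2.1 + 1.7 × (2.0 − 2.1) + 1.13 × (-1.3)
   = 2.2 + 2.1 − 0.17 − 1.469 = 2.66
Deviation = 4.62 − 2.66 = 1.96 pp.

1.96 pp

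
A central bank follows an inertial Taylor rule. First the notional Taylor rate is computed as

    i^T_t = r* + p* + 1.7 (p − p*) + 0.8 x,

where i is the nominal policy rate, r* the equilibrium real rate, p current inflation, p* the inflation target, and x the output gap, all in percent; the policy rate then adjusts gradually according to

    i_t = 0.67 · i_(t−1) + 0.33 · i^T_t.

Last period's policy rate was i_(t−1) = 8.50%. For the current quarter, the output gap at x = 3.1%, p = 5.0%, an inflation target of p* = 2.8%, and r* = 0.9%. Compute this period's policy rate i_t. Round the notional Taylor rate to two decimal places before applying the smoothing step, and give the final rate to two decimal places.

i^T_t = 0.9 + 2.8 + 1.7 × (5.0 − 2.8) + 0.8 × 3.1
   = 0.9 + 2.8 + 3.74 + 2.48 = 9.92
i_t = 0.67 × 8.50 + 0.33 × 9.92 = 5.695 + 3.2736 = 8.97

8.97%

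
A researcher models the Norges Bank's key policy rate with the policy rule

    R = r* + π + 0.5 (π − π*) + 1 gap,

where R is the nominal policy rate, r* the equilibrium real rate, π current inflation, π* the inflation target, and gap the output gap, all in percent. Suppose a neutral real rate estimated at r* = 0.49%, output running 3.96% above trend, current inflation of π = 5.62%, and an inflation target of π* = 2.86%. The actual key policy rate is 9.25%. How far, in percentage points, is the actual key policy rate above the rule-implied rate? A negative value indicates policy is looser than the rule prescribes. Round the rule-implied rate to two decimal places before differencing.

Output 3.96% above potential → gap = 3.96.
R = 0.49 + 5.62 + 0.5 × (5.62 − 2.86) + 1 × 3.96
   = 0.49 + 5.62 + 1.38 + 3.96 = 11.45
Deviation = 9.25 − 11.45 = -2.20 pp.

-2.20 pp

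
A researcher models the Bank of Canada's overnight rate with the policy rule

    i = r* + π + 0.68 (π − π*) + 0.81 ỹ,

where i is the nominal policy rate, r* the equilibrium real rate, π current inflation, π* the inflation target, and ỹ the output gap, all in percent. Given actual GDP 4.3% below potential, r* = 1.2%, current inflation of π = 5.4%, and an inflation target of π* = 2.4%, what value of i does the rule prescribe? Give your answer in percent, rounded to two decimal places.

5.16%

Output 4.3% below potential → ỹ = -4.3.
i = 1.2 + 5.4 + 0.68 × (5.4 − 2.4) + 0.81 × (-4.3)
   = 1.2 + 5.4 + 2.04 − 3.483 = 5.16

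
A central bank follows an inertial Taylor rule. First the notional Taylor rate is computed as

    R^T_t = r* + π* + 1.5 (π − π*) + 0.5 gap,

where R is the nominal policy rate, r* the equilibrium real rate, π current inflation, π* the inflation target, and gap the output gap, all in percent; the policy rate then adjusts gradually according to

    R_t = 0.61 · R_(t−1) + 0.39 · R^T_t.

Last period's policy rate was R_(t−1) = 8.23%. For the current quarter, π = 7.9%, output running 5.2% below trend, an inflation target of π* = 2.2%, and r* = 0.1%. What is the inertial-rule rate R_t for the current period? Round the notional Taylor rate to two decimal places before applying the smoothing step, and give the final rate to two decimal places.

Output 5.2% below potential → gap = -5.2.
R^T_t = 0.1 + 2.2 + 1.5 × (7.9 − 2.2) + 0.5 × (-5.2)
   = 0.1 + 2.2 + 8.55 − 2.6 = 8.25
R_t = 0.61 × 8.23 + 0.39 × 8.25 = 5.0203 + 3.2175 = 8.24

8.24%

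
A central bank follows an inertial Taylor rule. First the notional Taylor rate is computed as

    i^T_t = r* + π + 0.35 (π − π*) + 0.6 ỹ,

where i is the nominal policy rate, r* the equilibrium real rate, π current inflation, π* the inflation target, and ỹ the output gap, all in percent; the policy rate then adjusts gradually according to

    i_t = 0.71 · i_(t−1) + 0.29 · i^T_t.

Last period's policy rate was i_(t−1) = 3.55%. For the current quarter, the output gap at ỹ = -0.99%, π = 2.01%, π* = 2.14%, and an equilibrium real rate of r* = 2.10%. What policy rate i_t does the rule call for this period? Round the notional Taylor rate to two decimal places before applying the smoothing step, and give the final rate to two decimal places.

3.53%

i^T_t = 2.10 + 2.01 + 0.35 × (2.01 − 2.14) + 0.6 × (-0.99)
   = 2.10 + 2.01 − 0.0455 − 0.594 = 3.47
i_t = 0.71 × 3.55 + 0.29 × 3.47 = 2.5205 + 1.0063 = 3.53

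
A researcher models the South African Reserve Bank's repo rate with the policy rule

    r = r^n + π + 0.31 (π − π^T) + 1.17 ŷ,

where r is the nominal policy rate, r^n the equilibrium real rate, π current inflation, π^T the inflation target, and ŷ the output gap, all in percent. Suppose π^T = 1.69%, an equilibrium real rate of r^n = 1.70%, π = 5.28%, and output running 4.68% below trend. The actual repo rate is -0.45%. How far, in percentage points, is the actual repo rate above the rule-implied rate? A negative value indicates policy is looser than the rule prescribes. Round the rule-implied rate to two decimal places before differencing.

Output 4.68% below potential → ŷ = -4.68.
r = 1.70 + 5.28 + 0.31 × (5.28 − 1.69) + 1.17 × (-4.68)
   = 1.70 + 5.28 + 1.1129 − 5.4756 = 2.62
Deviation = -0.45 − 2.62 = -3.07 pp.

-3.07 pp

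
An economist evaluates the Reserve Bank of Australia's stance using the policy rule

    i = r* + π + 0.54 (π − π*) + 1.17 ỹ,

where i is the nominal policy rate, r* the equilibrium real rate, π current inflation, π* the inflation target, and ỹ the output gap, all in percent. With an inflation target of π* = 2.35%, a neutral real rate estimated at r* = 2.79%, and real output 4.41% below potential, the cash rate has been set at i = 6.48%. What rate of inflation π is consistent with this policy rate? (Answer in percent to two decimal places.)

6.57%

Output 4.41% below potential → ỹ = -4.41.
Collecting π: i = r* + (1 + 0.54) π − 0.54 π* + 1.17 ỹ
1.54 π = 6.48 − 2.79 + 0.54 × 2.35 − 1.17 × (-4.41) = 10.1187
π = 10.1187 / 1.54 = 6.57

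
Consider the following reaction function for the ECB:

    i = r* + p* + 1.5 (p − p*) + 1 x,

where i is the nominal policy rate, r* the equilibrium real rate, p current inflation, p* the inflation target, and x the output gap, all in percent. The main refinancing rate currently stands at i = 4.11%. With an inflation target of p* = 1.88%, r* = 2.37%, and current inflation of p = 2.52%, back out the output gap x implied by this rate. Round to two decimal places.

1 x = 4.11 − 2.37 − 1.88 − 1.5 × (2.52 − 1.88) = -1.1
x = -1.1 / 1 = -1.10

-1.10%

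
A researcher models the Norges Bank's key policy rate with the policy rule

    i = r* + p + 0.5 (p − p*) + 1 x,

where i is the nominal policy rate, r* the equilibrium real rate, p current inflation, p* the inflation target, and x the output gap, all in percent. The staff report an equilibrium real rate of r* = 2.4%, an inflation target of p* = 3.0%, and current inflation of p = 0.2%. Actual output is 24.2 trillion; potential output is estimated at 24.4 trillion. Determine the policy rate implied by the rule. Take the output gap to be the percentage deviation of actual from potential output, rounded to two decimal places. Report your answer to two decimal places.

0.38%

Output gap = 100 × (24.2 − 24.4) / 24.4 = -0.82%.
i = 2.40 + 0.20 + 0.5 × (0.20 − 3.00) + 1 × (-0.82)
   = 2.40 + 0.2 − 1.4 − 0.82 = 0.38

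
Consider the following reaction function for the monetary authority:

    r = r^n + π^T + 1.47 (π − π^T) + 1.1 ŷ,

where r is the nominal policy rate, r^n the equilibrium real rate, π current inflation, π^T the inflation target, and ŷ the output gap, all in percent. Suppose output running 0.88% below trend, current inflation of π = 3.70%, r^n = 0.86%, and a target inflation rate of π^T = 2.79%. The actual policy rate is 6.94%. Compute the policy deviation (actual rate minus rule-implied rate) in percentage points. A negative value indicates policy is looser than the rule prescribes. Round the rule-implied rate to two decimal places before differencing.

2.92 pp

Output 0.88% below potential → ŷ = -0.88.
r = 0.86 + 2.79 + 1.47 × (3.70 − 2.79) + 1.1 × (-0.88)
   = 0.86 + 2.79 + 1.3377 − 0.968 = 4.02
Deviation = 6.94 − 4.02 = 2.92 pp.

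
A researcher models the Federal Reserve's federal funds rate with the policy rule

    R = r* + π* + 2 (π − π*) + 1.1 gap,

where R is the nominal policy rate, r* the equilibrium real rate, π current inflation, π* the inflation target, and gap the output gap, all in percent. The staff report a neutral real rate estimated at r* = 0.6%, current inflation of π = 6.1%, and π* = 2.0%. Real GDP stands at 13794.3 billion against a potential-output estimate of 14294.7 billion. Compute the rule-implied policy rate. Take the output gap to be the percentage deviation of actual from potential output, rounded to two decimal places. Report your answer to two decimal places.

Output gap = 100 × (13794.3 − 14294.7) / 14294.7 = -3.50%.
R = 0.60 + 2.00 + 2 × (6.10 − 2.00) + 1.1 × (-3.50)
   = 0.60 + 2 + 8.2 − 3.85 = 6.95

6.95%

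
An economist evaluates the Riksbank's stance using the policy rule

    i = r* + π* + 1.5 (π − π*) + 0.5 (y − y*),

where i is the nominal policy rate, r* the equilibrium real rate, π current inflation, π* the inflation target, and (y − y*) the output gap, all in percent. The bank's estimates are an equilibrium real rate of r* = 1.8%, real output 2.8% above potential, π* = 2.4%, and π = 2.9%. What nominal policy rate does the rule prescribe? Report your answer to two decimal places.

6.35%

Output 2.8% above potential → (y − y*) = 2.8.
i = 1.8 + 2.4 + 1.5 × (2.9 − 2.4) + 0.5 × 2.8
   = 1.8 + 2.4 + 0.75 + 1.4 = 6.35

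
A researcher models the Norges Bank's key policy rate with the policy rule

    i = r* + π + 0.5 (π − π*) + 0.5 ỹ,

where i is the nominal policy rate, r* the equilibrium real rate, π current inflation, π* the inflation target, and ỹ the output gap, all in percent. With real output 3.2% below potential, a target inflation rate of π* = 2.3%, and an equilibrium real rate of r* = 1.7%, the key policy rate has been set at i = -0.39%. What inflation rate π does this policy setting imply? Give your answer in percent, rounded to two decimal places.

Output 3.2% below potential → ỹ = -3.2.
Collecting π: i = r* + (1 + 0.5) π − 0.5 π* + 0.5 ỹ
1.5 π = -0.39 − 1.7 + 0.5 × 2.3 − 0.5 × (-3.2) = 0.66
π = 0.66 / 1.5 = 0.44

0.44%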